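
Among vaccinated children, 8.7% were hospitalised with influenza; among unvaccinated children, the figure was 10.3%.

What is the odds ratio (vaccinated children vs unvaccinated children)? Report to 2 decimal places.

odds, vaccinated children = 0.0870/0.9130 = 0.0953
odds, unvaccinated children = 0.1030/0.8970 = 0.1148
OR = 0.0953 / 0.1148 = 0.83

0.83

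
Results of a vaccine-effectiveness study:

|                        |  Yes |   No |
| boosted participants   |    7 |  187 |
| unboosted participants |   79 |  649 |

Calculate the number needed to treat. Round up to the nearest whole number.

risk, boosted participants = 7/194 = 0.036082
risk, unboosted participants = 79/728 = 0.108516
absolute risk difference = 0.072434
1 / 0.072434 = 13.806 → round up → 14

14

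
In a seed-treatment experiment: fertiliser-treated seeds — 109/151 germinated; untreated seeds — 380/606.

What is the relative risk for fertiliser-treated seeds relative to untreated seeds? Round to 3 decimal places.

RR: 1.151

risk, fertiliser-treated seeds = 109/151 = 0.7219
risk, untreated seeds = 380/606 = 0.6271
RR = 0.7219 / 0.6271 = 1.151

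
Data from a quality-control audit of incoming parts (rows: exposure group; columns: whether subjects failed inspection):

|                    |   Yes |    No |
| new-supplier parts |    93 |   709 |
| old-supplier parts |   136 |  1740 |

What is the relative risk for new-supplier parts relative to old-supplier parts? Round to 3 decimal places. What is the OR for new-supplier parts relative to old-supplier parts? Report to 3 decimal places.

RR = 1.600; OR = 1.678

risk, new-supplier parts = 93/802 = 0.1160
risk, old-supplier parts = 136/1876 = 0.0725
RR = 0.1160 / 0.0725 = 1.600
odds, new-supplier parts = 93/709 = 0.1312
odds, old-supplier parts = 136/1740 = 0.0782
OR = 0.1312 / 0.0782 = 1.678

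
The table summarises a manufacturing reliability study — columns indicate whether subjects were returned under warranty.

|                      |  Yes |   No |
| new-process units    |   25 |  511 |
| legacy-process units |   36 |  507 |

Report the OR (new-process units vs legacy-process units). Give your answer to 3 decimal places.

OR = 0.689

odds, new-process units = 25/511 = 0.04892
odds, legacy-process units = 36/507 = 0.07101
OR = 0.04892 / 0.07101 = 0.689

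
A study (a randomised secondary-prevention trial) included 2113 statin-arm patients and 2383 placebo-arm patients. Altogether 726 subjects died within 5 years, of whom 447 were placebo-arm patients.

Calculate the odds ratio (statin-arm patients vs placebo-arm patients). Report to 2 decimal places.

OR: 0.66

statin-arm patients with the outcome: 726 − 447 = 279
statin-arm patients without the outcome: 2113 − 279 = 1834
placebo-arm patients without the outcome: 2383 − 447 = 1936
OR = (279 × 1936) / (1834 × 447) = 540144/819798 ≈ 0.66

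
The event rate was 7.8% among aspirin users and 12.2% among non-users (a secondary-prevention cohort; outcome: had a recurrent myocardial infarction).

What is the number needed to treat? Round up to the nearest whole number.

absolute risk difference = 0.044000
1 / 0.044000 = 22.727 → round up → 23

NNT: 23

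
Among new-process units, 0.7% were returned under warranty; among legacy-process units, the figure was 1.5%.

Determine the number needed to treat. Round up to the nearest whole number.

NNT ≈ 125

absolute risk difference = 0.008000
1 / 0.008000 = 125.000 → round up → 125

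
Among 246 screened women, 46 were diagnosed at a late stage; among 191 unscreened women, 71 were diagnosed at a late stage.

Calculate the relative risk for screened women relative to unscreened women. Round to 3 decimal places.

risk, screened women = 46/246 = 0.1870
risk, unscreened women = 71/191 = 0.3717
RR = 0.1870 / 0.3717 = 0.503

0.503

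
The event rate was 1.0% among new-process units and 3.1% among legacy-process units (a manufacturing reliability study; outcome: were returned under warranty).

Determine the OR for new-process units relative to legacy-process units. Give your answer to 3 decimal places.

OR: 0.316

odds, new-process units = 0.01000/0.99000 = 0.01010
odds, legacy-process units = 0.03100/0.96900 = 0.03199
OR = 0.01010 / 0.03199 = 0.316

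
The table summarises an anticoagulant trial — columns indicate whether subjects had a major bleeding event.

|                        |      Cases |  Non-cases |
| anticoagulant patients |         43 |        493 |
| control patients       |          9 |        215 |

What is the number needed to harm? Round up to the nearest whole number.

risk, anticoagulant patients = 43/536 = 0.080224
risk, control patients = 9/224 = 0.040179
absolute risk difference = 0.040045
1 / 0.040045 = 24.972 → round up → 25

25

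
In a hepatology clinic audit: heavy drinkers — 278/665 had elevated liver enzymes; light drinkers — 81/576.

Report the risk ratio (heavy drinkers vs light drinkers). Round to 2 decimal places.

risk, heavy drinkers = 278/665 = 0.4180
risk, light drinkers = 81/576 = 0.1406
RR = 0.4180 / 0.1406 = 2.97

RR: 2.97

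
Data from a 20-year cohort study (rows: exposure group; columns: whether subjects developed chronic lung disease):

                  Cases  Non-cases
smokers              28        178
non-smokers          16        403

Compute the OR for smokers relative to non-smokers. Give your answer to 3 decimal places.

OR = 3.962

odds, smokers = 28/178 = 0.15730
odds, non-smokers = 16/403 = 0.03970
OR = 0.15730 / 0.03970 = 3.962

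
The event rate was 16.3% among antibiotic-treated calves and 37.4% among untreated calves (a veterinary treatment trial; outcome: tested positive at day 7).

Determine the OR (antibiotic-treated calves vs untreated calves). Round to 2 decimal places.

OR: 0.33

odds, antibiotic-treated calves = 0.1630/0.8370 = 0.1947
odds, untreated calves = 0.3740/0.6260 = 0.5974
OR = 0.1947 / 0.5974 = 0.33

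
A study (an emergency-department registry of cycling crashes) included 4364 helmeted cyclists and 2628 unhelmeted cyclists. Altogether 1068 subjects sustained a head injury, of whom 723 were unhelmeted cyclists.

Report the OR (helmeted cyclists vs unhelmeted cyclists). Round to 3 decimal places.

helmeted cyclists with the outcome: 1068 − 723 = 345
helmeted cyclists without the outcome: 4364 − 345 = 4019
unhelmeted cyclists without the outcome: 2628 − 723 = 1905
odds, helmeted cyclists = 345/4019 = 0.0858
odds, unhelmeted cyclists = 723/1905 = 0.3795
OR = 0.0858 / 0.3795 = 0.226

0.226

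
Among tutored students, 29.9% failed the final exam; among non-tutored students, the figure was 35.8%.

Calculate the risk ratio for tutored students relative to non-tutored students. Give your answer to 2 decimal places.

RR = 0.2990 / 0.3580 = 0.84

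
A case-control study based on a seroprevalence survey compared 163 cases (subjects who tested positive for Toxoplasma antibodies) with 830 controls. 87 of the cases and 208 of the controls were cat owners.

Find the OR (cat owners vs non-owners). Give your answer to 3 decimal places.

OR ≈ 3.423

odds, cat owners = 87/208 = 0.4183
odds, non-owners = 76/622 = 0.1222
OR = 0.4183 / 0.1222 = 3.423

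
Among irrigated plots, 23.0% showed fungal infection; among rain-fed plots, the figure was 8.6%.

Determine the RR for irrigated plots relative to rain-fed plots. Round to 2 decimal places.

RR = 0.2300 / 0.0860 = 2.67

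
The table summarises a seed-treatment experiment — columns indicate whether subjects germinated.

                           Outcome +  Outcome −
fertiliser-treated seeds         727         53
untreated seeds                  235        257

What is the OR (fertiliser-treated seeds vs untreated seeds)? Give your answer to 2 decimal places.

OR = (727 × 257) / (53 × 235) = 186839/12455 ≈ 15.00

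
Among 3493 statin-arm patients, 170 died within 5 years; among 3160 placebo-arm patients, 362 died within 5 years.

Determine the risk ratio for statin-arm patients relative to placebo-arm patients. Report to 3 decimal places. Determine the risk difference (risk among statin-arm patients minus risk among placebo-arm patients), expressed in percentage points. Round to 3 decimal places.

risk, statin-arm patients = 170/3493 = 0.04867
risk, placebo-arm patients = 362/3160 = 0.11456
RR = 0.04867 / 0.11456 = 0.425
risk difference = 0.04867 − 0.11456 = -0.06589 → -6.589 percentage points

RR = 0.425; RD = -6.589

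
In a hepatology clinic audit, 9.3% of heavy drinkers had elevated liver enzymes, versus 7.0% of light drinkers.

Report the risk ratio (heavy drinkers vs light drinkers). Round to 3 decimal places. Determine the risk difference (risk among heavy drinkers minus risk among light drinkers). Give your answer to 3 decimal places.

RR = 0.0930 / 0.0700 = 1.329
risk difference = 0.0930 − 0.0700 = 0.023

RR = 1.329; RD = 0.023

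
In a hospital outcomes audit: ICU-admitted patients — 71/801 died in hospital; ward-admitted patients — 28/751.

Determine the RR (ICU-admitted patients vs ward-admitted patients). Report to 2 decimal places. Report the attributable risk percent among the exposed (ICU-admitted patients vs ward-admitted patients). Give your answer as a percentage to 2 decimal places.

RR = 2.38; AR% = 57.94%

risk, ICU-admitted patients = 71/801 = 0.08864
risk, ward-admitted patients = 28/751 = 0.03728
RR = 0.08864 / 0.03728 = 2.38
AR% = (0.08864 − 0.03728) / 0.08864 = 0.5794 → 57.94%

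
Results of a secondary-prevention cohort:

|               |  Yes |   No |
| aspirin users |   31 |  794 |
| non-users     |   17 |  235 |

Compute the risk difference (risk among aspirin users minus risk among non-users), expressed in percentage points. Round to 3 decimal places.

risk, aspirin users = 31/825 = 0.03758
risk, non-users = 17/252 = 0.06746
risk difference = 0.03758 − 0.06746 = -0.02988 → -2.988 percentage points

-2.988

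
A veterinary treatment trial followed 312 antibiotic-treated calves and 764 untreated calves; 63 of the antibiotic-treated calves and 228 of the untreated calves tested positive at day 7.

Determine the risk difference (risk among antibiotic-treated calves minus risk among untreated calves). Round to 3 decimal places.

-0.097

risk, antibiotic-treated calves = 63/312 = 0.2019
risk, untreated calves = 228/764 = 0.2984
risk difference = 0.2019 − 0.2984 = -0.097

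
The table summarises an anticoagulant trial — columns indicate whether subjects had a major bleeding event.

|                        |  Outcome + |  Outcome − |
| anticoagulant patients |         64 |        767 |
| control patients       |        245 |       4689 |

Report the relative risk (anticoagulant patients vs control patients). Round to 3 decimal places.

risk, anticoagulant patients = 64/831 = 0.07702
risk, control patients = 245/4934 = 0.04966
RR = 0.07702 / 0.04966 = 1.551

1.551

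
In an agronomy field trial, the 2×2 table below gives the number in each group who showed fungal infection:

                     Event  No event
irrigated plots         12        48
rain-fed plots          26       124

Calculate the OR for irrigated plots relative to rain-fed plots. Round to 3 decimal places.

odds, irrigated plots = 12/48 = 0.2500
odds, rain-fed plots = 26/124 = 0.2097
OR = 0.2500 / 0.2097 = 1.192

1.192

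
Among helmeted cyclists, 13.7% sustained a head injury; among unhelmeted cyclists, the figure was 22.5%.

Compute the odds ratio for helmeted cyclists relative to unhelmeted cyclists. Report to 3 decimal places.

OR: 0.547

odds, helmeted cyclists = 0.1370/0.8630 = 0.1587
odds, unhelmeted cyclists = 0.2250/0.7750 = 0.2903
OR = 0.1587 / 0.2903 = 0.547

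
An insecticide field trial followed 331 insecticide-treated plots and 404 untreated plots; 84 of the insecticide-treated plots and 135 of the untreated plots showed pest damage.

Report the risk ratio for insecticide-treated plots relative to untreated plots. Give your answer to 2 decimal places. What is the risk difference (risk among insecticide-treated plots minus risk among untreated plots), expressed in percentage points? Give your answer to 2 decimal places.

RR = 0.76; RD = -8.04

risk, insecticide-treated plots = 84/331 = 0.2538
risk, untreated plots = 135/404 = 0.3342
RR = 0.2538 / 0.3342 = 0.76
risk difference = 0.2538 − 0.3342 = -0.0804 → -8.04 percentage points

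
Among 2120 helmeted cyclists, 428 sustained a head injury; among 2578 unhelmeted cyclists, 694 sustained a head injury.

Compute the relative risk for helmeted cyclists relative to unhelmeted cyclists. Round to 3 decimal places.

risk, helmeted cyclists = 428/2120 = 0.2019
risk, unhelmeted cyclists = 694/2578 = 0.2692
RR = 0.2019 / 0.2692 = 0.750

RR ≈ 0.750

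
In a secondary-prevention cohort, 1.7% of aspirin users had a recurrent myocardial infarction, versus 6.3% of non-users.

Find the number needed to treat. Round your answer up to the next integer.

22

absolute risk difference = 0.046000
1 / 0.046000 = 21.739 → round up → 22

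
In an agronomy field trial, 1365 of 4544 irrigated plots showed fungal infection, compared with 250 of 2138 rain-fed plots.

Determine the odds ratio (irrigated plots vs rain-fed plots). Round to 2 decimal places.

3.24

odds, irrigated plots = 1365/3179 = 0.4294
odds, rain-fed plots = 250/1888 = 0.1324
OR = 0.4294 / 0.1324 = 3.24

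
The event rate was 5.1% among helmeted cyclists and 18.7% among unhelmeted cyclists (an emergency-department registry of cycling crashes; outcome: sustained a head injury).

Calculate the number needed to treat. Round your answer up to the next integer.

8

absolute risk difference = 0.136000
1 / 0.136000 = 7.353 → round up → 8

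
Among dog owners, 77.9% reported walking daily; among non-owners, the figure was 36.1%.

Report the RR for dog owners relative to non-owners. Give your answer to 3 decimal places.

RR = 0.7790 / 0.3610 = 2.158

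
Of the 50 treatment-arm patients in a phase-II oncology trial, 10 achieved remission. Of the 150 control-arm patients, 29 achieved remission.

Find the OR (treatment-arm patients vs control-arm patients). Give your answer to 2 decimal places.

OR = (10 × 121) / (40 × 29) = 1210/1160 ≈ 1.04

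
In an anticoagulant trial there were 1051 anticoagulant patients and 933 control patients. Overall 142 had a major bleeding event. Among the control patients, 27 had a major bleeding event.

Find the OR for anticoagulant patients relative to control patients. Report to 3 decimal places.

4.123

anticoagulant patients with the outcome: 142 − 27 = 115
anticoagulant patients without the outcome: 1051 − 115 = 936
control patients without the outcome: 933 − 27 = 906
OR = (115 × 906) / (936 × 27) = 104190/25272 ≈ 4.123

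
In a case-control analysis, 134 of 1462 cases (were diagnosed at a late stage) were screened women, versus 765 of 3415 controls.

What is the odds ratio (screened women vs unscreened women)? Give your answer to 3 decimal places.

OR = (134 × 2650) / (765 × 1328) = 355100/1015920 ≈ 0.350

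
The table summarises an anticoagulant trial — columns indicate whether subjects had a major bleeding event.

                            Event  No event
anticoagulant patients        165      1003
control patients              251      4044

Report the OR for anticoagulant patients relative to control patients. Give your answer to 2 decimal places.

odds, anticoagulant patients = 165/1003 = 0.1645
odds, control patients = 251/4044 = 0.0621
OR = 0.1645 / 0.0621 = 2.65

OR: 2.65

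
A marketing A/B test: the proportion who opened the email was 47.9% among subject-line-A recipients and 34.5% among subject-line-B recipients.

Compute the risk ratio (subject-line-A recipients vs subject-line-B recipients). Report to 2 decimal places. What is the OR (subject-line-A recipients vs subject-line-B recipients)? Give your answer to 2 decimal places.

RR = 0.4790 / 0.3450 = 1.39
odds, subject-line-A recipients = 0.4790/0.5210 = 0.9194
odds, subject-line-B recipients = 0.3450/0.6550 = 0.5267
OR = 0.9194 / 0.5267 = 1.75

RR = 1.39; OR = 1.75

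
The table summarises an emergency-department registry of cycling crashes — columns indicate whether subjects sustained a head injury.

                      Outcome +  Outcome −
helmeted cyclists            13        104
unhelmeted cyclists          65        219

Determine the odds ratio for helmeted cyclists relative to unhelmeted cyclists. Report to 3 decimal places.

OR = (13 × 219) / (104 × 65) = 2847/6760 ≈ 0.421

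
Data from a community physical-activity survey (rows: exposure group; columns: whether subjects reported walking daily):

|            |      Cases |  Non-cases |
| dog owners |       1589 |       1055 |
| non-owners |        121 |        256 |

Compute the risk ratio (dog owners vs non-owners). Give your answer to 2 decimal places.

1.87

risk, dog owners = 1589/2644 = 0.6010
risk, non-owners = 121/377 = 0.3210
RR = 0.6010 / 0.3210 = 1.87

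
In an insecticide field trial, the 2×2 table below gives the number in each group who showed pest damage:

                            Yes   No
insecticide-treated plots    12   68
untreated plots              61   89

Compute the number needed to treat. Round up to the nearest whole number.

risk, insecticide-treated plots = 12/80 = 0.150000
risk, untreated plots = 61/150 = 0.406667
absolute risk difference = 0.256667
1 / 0.256667 = 3.896 → round up → 4

NNT: 4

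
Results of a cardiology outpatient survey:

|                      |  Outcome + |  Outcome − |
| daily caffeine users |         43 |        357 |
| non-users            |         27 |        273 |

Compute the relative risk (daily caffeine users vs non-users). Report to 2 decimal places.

RR: 1.19

risk, daily caffeine users = 43/400 = 0.1075
risk, non-users = 27/300 = 0.0900
RR = 0.1075 / 0.0900 = 1.19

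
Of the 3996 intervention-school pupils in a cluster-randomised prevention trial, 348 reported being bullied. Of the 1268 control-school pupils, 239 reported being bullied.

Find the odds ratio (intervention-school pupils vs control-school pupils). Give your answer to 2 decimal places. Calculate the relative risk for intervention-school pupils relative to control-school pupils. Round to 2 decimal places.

OR = 0.41; RR = 0.46

odds, intervention-school pupils = 348/3648 = 0.0954
odds, control-school pupils = 239/1029 = 0.2323
OR = 0.0954 / 0.2323 = 0.41
risk, intervention-school pupils = 348/3996 = 0.0871
risk, control-school pupils = 239/1268 = 0.1885
RR = 0.0871 / 0.1885 = 0.46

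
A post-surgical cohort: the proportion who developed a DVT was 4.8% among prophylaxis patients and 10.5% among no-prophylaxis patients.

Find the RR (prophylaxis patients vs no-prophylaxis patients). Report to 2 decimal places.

RR = 0.04800 / 0.10500 = 0.46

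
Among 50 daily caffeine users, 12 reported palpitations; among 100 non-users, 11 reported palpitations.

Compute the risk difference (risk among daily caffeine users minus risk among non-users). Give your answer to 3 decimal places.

risk, daily caffeine users = 12/50 = 0.2400
risk, non-users = 11/100 = 0.1100
risk difference = 0.2400 − 0.1100 = 0.130

RD ≈ 0.130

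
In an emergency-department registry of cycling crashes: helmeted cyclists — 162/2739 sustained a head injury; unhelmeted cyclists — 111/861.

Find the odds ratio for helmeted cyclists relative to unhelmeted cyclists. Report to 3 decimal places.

OR = (162 × 750) / (2577 × 111) = 121500/286047 ≈ 0.425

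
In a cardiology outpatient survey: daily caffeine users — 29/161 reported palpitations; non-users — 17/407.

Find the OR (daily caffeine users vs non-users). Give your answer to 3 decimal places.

OR ≈ 5.040

odds, daily caffeine users = 29/132 = 0.21970
odds, non-users = 17/390 = 0.04359
OR = 0.21970 / 0.04359 = 5.040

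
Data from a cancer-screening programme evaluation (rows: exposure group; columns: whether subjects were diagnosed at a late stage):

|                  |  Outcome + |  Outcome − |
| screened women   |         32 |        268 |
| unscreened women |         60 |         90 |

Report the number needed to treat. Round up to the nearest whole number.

risk, screened women = 32/300 = 0.106667
risk, unscreened women = 60/150 = 0.400000
absolute risk difference = 0.293333
1 / 0.293333 = 3.409 → round up → 4

NNT ≈ 4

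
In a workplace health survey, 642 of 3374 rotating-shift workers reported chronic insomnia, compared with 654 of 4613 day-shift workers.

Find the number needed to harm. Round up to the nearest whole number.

NNH ≈ 21

risk, rotating-shift workers = 642/3374 = 0.190279
risk, day-shift workers = 654/4613 = 0.141773
absolute risk difference = 0.048505
1 / 0.048505 = 20.616 → round up → 21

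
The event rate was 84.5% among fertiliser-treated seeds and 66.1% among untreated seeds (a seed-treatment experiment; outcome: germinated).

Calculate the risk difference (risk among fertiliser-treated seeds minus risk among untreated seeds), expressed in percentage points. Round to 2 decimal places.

risk difference = 0.8450 − 0.6610 = 0.1840 → 18.40 percentage points

RD = 18.40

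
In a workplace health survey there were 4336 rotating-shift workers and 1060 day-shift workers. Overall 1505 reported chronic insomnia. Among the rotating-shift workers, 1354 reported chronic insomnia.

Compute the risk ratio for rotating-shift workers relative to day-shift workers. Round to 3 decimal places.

2.192

rotating-shift workers without the outcome: 4336 − 1354 = 2982
day-shift workers with the outcome: 1505 − 1354 = 151
day-shift workers without the outcome: 1060 − 151 = 909
risk, rotating-shift workers = 1354/4336 = 0.3123
risk, day-shift workers = 151/1060 = 0.1425
RR = 0.3123 / 0.1425 = 2.192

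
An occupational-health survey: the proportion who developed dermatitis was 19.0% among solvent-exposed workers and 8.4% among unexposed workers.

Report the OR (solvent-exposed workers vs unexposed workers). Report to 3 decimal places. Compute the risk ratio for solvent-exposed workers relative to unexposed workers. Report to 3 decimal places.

OR = 2.558; RR = 2.262

odds, solvent-exposed workers = 0.1900/0.8100 = 0.2346
odds, unexposed workers = 0.0840/0.9160 = 0.0917
OR = 0.2346 / 0.0917 = 2.558
RR = 0.1900 / 0.0840 = 2.262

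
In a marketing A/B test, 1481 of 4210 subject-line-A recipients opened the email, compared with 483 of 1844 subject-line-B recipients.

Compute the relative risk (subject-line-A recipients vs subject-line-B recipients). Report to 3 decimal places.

RR = 1.343

risk, subject-line-A recipients = 1481/4210 = 0.3518
risk, subject-line-B recipients = 483/1844 = 0.2619
RR = 0.3518 / 0.2619 = 1.343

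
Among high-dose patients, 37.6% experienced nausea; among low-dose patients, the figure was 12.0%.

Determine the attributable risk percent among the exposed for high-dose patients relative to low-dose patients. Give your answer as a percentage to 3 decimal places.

AR% = (0.3760 − 0.1200) / 0.3760 = 0.6809 → 68.085%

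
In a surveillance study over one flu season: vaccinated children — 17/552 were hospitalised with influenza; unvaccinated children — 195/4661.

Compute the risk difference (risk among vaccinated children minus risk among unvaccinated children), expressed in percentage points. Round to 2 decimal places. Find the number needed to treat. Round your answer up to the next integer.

risk, vaccinated children = 17/552 = 0.03080
risk, unvaccinated children = 195/4661 = 0.04184
risk difference = 0.03080 − 0.04184 = -0.01104 → -1.10 percentage points
absolute risk difference = 0.011039
1 / 0.011039 = 90.588 → round up → 91

RD = -1.10; NNT = 91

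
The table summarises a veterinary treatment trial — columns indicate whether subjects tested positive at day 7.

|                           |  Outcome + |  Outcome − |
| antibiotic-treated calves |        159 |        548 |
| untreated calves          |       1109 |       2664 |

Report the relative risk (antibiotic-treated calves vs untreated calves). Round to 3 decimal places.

risk, antibiotic-treated calves = 159/707 = 0.2249
risk, untreated calves = 1109/3773 = 0.2939
RR = 0.2249 / 0.2939 = 0.765

0.765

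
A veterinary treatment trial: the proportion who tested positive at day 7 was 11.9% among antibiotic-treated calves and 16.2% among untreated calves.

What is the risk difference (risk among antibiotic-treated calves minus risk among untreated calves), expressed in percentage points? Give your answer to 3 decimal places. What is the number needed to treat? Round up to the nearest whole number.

risk difference = 0.1190 − 0.1620 = -0.0430 → -4.300 percentage points
absolute risk difference = 0.043000
1 / 0.043000 = 23.256 → round up → 24

RD = -4.300; NNT = 24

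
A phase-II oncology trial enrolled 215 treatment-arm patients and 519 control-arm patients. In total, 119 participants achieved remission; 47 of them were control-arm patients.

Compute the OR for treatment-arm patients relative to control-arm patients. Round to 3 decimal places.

5.056

treatment-arm patients with the outcome: 119 − 47 = 72
treatment-arm patients without the outcome: 215 − 72 = 143
control-arm patients without the outcome: 519 − 47 = 472
OR = (72 × 472) / (143 × 47) = 33984/6721 ≈ 5.056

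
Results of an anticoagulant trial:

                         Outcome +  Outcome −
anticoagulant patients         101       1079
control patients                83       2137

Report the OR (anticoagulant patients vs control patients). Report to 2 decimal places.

OR = (101 × 2137) / (1079 × 83) = 215837/89557 ≈ 2.41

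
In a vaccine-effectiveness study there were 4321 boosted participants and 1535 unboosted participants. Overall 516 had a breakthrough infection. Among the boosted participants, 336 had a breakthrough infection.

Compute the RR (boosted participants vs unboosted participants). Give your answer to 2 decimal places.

RR: 0.66

boosted participants without the outcome: 4321 − 336 = 3985
unboosted participants with the outcome: 516 − 336 = 180
unboosted participants without the outcome: 1535 − 180 = 1355
risk, boosted participants = 336/4321 = 0.0778
risk, unboosted participants = 180/1535 = 0.1173
RR = 0.0778 / 0.1173 = 0.66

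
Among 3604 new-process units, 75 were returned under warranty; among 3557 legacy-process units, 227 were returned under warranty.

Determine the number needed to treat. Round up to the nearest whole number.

NNT = 24

risk, new-process units = 75/3604 = 0.020810
risk, legacy-process units = 227/3557 = 0.063818
absolute risk difference = 0.043008
1 / 0.043008 = 23.251 → round up → 24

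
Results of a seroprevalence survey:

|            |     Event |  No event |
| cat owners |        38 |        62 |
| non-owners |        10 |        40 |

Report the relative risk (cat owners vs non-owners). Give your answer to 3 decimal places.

risk, cat owners = 38/100 = 0.3800
risk, non-owners = 10/50 = 0.2000
RR = 0.3800 / 0.2000 = 1.900

RR: 1.900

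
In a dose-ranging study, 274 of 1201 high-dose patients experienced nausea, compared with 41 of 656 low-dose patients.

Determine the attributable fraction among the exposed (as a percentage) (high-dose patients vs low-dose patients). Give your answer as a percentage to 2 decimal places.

72.60%

risk, high-dose patients = 274/1201 = 0.2281
risk, low-dose patients = 41/656 = 0.0625
AR% = (0.2281 − 0.0625) / 0.2281 = 0.7260 → 72.60%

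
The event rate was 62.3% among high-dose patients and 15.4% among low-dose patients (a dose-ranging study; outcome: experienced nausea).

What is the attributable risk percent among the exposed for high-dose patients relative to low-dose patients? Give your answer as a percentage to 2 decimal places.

AR% = (0.6230 − 0.1540) / 0.6230 = 0.7528 → 75.28%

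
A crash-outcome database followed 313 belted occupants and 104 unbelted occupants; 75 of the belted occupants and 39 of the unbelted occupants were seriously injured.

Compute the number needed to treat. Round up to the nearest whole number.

risk, belted occupants = 75/313 = 0.239617
risk, unbelted occupants = 39/104 = 0.375000
absolute risk difference = 0.135383
1 / 0.135383 = 7.386 → round up → 8

NNT = 8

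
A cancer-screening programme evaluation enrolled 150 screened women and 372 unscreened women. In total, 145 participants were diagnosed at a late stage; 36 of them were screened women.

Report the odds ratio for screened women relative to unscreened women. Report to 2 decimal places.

screened women without the outcome: 150 − 36 = 114
unscreened women with the outcome: 145 − 36 = 109
unscreened women without the outcome: 372 − 109 = 263
OR = (36 × 263) / (114 × 109) = 9468/12426 ≈ 0.76

0.76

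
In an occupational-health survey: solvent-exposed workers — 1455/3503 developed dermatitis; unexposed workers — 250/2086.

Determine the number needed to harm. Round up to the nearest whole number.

risk, solvent-exposed workers = 1455/3503 = 0.415358
risk, unexposed workers = 250/2086 = 0.119847
absolute risk difference = 0.295512
1 / 0.295512 = 3.384 → round up → 4

4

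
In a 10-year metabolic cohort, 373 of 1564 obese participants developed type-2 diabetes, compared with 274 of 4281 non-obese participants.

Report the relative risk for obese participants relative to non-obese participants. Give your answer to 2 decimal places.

3.73

risk, obese participants = 373/1564 = 0.2385
risk, non-obese participants = 274/4281 = 0.0640
RR = 0.2385 / 0.0640 = 3.73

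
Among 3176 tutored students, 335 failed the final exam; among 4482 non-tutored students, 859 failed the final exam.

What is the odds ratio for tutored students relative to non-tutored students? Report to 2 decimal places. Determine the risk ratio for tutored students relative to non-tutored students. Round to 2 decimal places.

OR = (335 × 3623) / (2841 × 859) = 1213705/2440419 ≈ 0.50
risk, tutored students = 335/3176 = 0.1055
risk, non-tutored students = 859/4482 = 0.1917
RR = 0.1055 / 0.1917 = 0.55

OR = 0.50; RR = 0.55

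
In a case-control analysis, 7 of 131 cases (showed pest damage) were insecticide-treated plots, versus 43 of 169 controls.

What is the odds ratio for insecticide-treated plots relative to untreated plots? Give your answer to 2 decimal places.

OR = (7 × 126) / (43 × 124) = 882/5332 ≈ 0.17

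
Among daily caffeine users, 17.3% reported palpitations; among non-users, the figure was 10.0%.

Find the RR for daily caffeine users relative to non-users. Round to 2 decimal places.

RR = 0.1730 / 0.1000 = 1.73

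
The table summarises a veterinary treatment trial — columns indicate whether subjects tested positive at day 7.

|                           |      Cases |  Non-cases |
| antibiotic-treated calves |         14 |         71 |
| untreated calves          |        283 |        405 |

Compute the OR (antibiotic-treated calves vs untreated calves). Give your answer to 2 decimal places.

OR = (14 × 405) / (71 × 283) = 5670/20093 ≈ 0.28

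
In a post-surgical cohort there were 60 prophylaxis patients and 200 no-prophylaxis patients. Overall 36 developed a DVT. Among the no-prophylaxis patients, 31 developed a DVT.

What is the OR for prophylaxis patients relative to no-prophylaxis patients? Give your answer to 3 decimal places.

OR = 0.496

prophylaxis patients with the outcome: 36 − 31 = 5
prophylaxis patients without the outcome: 60 − 5 = 55
no-prophylaxis patients without the outcome: 200 − 31 = 169
odds, prophylaxis patients = 5/55 = 0.0909
odds, no-prophylaxis patients = 31/169 = 0.1834
OR = 0.0909 / 0.1834 = 0.496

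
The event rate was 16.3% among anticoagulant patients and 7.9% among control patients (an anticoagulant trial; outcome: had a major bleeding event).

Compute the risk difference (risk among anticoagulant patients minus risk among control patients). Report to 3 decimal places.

risk difference = 0.1630 − 0.0790 = 0.084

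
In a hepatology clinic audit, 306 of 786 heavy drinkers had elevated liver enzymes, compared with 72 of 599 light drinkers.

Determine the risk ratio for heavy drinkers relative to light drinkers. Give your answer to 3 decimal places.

risk, heavy drinkers = 306/786 = 0.3893
risk, light drinkers = 72/599 = 0.1202
RR = 0.3893 / 0.1202 = 3.239

3.239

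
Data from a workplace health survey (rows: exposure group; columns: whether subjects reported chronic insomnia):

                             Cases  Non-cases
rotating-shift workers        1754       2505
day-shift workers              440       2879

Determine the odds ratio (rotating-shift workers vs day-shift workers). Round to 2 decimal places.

OR: 4.58

odds, rotating-shift workers = 1754/2505 = 0.7002
odds, day-shift workers = 440/2879 = 0.1528
OR = 0.7002 / 0.1528 = 4.58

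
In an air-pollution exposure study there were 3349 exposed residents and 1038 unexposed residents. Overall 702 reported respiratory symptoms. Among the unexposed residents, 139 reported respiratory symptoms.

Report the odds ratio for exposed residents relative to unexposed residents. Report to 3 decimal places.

exposed residents with the outcome: 702 − 139 = 563
exposed residents without the outcome: 3349 − 563 = 2786
unexposed residents without the outcome: 1038 − 139 = 899
OR = (563 × 899) / (2786 × 139) = 506137/387254 ≈ 1.307

OR = 1.307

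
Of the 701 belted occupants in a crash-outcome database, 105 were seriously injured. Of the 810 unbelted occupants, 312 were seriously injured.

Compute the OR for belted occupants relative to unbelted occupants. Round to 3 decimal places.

OR: 0.281

odds, belted occupants = 105/596 = 0.1762
odds, unbelted occupants = 312/498 = 0.6265
OR = 0.1762 / 0.6265 = 0.281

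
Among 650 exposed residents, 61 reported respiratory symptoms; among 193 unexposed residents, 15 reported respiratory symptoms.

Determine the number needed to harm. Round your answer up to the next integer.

risk, exposed residents = 61/650 = 0.093846
risk, unexposed residents = 15/193 = 0.077720
absolute risk difference = 0.016126
1 / 0.016126 = 62.012 → round up → 63

63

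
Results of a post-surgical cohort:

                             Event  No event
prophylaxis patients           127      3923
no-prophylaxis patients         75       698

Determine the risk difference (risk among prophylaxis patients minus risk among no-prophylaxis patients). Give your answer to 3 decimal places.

risk, prophylaxis patients = 127/4050 = 0.03136
risk, no-prophylaxis patients = 75/773 = 0.09702
risk difference = 0.03136 − 0.09702 = -0.066

RD ≈ -0.066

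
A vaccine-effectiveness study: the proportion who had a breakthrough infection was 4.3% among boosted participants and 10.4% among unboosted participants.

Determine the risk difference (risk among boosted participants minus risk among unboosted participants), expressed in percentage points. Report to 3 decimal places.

-6.100

risk difference = 0.04300 − 0.10400 = -0.06100 → -6.100 percentage points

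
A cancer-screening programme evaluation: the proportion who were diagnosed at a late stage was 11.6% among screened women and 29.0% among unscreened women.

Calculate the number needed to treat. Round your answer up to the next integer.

6

absolute risk difference = 0.174000
1 / 0.174000 = 5.747 → round up → 6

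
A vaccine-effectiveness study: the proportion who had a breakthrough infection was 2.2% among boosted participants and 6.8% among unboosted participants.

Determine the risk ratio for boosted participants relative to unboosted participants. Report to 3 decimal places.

RR = 0.02200 / 0.06800 = 0.324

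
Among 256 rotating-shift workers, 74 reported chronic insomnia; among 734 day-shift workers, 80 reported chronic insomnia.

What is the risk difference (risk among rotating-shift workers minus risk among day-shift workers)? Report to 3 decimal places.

0.180

risk, rotating-shift workers = 74/256 = 0.2891
risk, day-shift workers = 80/734 = 0.1090
risk difference = 0.2891 − 0.1090 = 0.180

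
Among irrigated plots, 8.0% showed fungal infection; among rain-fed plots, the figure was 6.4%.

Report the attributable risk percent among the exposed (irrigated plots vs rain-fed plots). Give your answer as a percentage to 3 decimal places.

AR% = (0.0800 − 0.0640) / 0.0800 = 0.2000 → 20.000%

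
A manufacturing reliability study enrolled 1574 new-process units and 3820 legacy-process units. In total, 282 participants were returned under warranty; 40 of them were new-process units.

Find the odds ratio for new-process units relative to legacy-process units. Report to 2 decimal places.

0.39

new-process units without the outcome: 1574 − 40 = 1534
legacy-process units with the outcome: 282 − 40 = 242
legacy-process units without the outcome: 3820 − 242 = 3578
odds, new-process units = 40/1534 = 0.02608
odds, legacy-process units = 242/3578 = 0.06764
OR = 0.02608 / 0.06764 = 0.39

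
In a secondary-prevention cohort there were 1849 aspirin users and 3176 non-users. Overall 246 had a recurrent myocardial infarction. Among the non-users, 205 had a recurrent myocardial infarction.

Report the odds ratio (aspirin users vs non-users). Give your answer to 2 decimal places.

0.33

aspirin users with the outcome: 246 − 205 = 41
aspirin users without the outcome: 1849 − 41 = 1808
non-users without the outcome: 3176 − 205 = 2971
odds, aspirin users = 41/1808 = 0.02268
odds, non-users = 205/2971 = 0.06900
OR = 0.02268 / 0.06900 = 0.33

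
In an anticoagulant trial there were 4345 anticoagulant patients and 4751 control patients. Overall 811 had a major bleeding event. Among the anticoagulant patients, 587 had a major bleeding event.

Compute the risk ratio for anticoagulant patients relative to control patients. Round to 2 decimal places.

anticoagulant patients without the outcome: 4345 − 587 = 3758
control patients with the outcome: 811 − 587 = 224
control patients without the outcome: 4751 − 224 = 4527
risk, anticoagulant patients = 587/4345 = 0.13510
risk, control patients = 224/4751 = 0.04715
RR = 0.13510 / 0.04715 = 2.87

2.87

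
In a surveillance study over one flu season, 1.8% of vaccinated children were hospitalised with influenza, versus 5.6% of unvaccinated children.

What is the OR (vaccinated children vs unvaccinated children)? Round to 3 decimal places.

odds, vaccinated children = 0.01800/0.98200 = 0.01833
odds, unvaccinated children = 0.05600/0.94400 = 0.05932
OR = 0.01833 / 0.05932 = 0.309

OR ≈ 0.309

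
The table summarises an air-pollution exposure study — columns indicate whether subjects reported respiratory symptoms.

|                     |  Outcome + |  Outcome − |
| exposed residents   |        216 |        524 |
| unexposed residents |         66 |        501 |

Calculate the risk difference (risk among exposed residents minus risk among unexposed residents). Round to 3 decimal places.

RD: 0.175

risk, exposed residents = 216/740 = 0.2919
risk, unexposed residents = 66/567 = 0.1164
risk difference = 0.2919 − 0.1164 = 0.175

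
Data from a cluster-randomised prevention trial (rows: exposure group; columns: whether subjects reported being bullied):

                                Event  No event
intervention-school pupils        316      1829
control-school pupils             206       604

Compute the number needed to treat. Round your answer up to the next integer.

NNT = 10

risk, intervention-school pupils = 316/2145 = 0.147319
risk, control-school pupils = 206/810 = 0.254321
absolute risk difference = 0.107002
1 / 0.107002 = 9.346 → round up → 10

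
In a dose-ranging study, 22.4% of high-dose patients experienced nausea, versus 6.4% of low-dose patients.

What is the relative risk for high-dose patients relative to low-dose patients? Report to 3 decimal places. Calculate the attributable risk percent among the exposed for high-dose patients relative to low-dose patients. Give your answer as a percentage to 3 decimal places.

RR = 3.500; AR% = 71.429%

RR = 0.2240 / 0.0640 = 3.500
AR% = (0.2240 − 0.0640) / 0.2240 = 0.7143 → 71.429%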